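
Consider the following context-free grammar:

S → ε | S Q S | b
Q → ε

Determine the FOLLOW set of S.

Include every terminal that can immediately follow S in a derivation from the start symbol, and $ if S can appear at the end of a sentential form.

We compute FOLLOW(S) using the standard algorithm.
FOLLOW(S) starts with {$}.
FIRST(Q) = {ε}
FIRST(S) = {b, ε}
FOLLOW(Q) = {$, b}
FOLLOW(S) = {$, b}
Therefore, FOLLOW(S) = {$, b}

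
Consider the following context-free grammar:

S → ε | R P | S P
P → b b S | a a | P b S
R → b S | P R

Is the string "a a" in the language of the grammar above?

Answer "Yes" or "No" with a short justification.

Yes - a valid derivation exists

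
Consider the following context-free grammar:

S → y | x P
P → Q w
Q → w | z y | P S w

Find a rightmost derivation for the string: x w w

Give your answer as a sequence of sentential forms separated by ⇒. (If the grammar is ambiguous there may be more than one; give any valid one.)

S ⇒ x P ⇒ x Q w ⇒ x w w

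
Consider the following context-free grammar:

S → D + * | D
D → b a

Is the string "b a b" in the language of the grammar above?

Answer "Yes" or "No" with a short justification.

No - no valid derivation exists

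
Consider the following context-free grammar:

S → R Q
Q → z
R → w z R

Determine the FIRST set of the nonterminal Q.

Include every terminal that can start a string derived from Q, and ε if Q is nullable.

We compute FIRST(Q) using the standard algorithm.
FIRST(Q) = {z}
FIRST(R) = {w}
FIRST(S) = {w}
Therefore, FIRST(Q) = {z}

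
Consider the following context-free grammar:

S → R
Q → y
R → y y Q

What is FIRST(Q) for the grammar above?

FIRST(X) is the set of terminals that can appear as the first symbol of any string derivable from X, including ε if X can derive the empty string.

We compute FIRST(Q) using the standard algorithm.
FIRST(Q) = {y}
FIRST(R) = {y}
FIRST(S) = {y}
Therefore, FIRST(Q) = {y}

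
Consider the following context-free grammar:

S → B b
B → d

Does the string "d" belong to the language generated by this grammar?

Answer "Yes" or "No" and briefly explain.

No - no valid derivation exists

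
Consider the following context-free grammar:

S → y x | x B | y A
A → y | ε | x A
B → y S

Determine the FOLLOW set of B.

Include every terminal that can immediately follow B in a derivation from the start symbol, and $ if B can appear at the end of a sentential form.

We compute FOLLOW(B) using the standard algorithm.
FOLLOW(S) starts with {$}.
FIRST(A) = {x, y, ε}
FIRST(B) = {y}
FIRST(S) = {x, y}
FOLLOW(A) = {$}
FOLLOW(B) = {$}
FOLLOW(S) = {$}
Therefore, FOLLOW(B) = {$}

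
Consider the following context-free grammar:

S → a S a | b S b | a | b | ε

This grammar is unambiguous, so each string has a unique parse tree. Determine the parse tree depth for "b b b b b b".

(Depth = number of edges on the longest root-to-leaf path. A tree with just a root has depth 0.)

4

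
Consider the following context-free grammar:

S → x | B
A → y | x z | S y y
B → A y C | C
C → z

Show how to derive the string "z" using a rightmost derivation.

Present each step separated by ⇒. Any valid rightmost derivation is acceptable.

S ⇒ B ⇒ C ⇒ z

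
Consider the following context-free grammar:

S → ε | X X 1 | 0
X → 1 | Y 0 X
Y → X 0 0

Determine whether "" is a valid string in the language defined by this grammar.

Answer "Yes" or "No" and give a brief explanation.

Yes - a valid derivation exists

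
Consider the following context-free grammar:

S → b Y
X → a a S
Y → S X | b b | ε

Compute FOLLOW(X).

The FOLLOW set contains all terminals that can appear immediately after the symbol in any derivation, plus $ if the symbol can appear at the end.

We compute FOLLOW(X) using the standard algorithm.
FOLLOW(S) starts with {$}.
FIRST(S) = {b}
FIRST(X) = {a}
FIRST(Y) = {b, ε}
FOLLOW(S) = {$, a}
FOLLOW(X) = {$, a}
FOLLOW(Y) = {$, a}
Therefore, FOLLOW(X) = {$, a}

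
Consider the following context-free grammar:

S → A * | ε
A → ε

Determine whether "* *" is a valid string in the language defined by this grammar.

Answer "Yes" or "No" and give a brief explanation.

No - no valid derivation exists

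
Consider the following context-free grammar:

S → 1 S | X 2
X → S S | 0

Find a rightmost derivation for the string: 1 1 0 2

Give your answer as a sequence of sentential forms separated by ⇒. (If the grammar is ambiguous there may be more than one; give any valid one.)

S ⇒ 1 S ⇒ 1 1 S ⇒ 1 1 X 2 ⇒ 1 1 0 2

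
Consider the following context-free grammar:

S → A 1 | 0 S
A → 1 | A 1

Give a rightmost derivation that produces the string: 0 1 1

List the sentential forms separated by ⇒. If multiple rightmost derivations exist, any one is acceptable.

S ⇒ 0 S ⇒ 0 A 1 ⇒ 0 1 1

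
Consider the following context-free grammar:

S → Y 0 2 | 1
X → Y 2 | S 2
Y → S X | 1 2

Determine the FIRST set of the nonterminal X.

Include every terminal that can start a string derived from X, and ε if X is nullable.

We compute FIRST(X) using the standard algorithm.
FIRST(S) = {1}
FIRST(X) = {1}
FIRST(Y) = {1}
Therefore, FIRST(X) = {1}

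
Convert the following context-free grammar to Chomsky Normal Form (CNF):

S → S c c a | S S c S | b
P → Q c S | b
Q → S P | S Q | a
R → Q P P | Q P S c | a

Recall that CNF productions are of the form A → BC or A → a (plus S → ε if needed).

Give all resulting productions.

TC → c; TA → a; S → b; P → b; Q → a; R → a; S → S X0; X0 → TC X1; X1 → TC TA; S → S X2; X2 → S X3; X3 → TC S; P → Q X4; X4 → TC S; Q → S P; Q → S Q; R → Q X5; X5 → P P; R → Q X6; X6 → P X7; X7 → S TC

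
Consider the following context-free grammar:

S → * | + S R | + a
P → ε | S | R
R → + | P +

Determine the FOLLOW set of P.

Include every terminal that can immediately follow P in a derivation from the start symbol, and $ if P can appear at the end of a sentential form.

We compute FOLLOW(P) using the standard algorithm.
FOLLOW(S) starts with {$}.
FIRST(P) = {*, +, ε}
FIRST(R) = {*, +}
FIRST(S) = {*, +}
FOLLOW(P) = {+}
FOLLOW(R) = {$, *, +}
FOLLOW(S) = {$, *, +}
Therefore, FOLLOW(P) = {+}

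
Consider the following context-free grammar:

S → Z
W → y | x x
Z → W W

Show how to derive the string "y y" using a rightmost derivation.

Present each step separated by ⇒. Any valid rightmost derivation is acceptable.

S ⇒ Z ⇒ W W ⇒ W y ⇒ y y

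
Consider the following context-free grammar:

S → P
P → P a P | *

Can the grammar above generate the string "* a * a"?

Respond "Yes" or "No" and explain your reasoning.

No - no valid derivation exists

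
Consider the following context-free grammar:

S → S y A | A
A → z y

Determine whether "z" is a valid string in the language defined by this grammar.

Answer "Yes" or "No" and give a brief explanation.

No - no valid derivation exists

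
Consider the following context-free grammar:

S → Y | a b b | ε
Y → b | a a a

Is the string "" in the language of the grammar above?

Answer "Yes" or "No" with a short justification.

Yes - a valid derivation exists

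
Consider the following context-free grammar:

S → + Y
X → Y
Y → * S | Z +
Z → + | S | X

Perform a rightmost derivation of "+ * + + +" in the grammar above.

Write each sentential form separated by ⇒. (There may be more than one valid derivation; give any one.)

S ⇒ + Y ⇒ + * S ⇒ + * + Y ⇒ + * + Z + ⇒ + * + + +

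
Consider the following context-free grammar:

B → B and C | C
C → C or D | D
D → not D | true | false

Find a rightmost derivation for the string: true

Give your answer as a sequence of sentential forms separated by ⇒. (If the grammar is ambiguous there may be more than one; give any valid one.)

B ⇒ C ⇒ D ⇒ true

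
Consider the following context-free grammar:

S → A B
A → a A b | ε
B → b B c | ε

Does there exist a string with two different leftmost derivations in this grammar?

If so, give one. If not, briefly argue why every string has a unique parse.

No - every string in the language has a unique leftmost derivation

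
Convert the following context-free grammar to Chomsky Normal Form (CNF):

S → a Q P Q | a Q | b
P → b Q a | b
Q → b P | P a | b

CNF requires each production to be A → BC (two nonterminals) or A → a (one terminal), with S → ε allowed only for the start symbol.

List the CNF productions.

TA → a; S → b; TB → b; P → b; Q → b; S → TA X0; X0 → Q X1; X1 → P Q; S → TA Q; P → TB X2; X2 → Q TA; Q → TB P; Q → P TA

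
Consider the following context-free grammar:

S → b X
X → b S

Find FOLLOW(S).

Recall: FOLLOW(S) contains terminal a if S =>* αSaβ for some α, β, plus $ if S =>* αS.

We compute FOLLOW(S) using the standard algorithm.
FOLLOW(S) starts with {$}.
FIRST(S) = {b}
FIRST(X) = {b}
FOLLOW(S) = {$}
FOLLOW(X) = {$}
Therefore, FOLLOW(S) = {$}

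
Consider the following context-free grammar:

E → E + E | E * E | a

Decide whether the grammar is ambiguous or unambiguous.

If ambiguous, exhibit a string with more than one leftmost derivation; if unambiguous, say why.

Ambiguous - the string 'a * a + a * a + a + a' has two distinct leftmost derivations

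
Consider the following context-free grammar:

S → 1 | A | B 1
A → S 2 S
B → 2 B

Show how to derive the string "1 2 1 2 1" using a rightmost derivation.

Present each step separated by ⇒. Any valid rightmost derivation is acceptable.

S ⇒ A ⇒ S 2 S ⇒ S 2 1 ⇒ A 2 1 ⇒ S 2 S 2 1 ⇒ S 2 1 2 1 ⇒ 1 2 1 2 1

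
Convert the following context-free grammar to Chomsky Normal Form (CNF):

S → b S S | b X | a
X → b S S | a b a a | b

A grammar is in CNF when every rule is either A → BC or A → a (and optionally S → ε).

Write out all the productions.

TB → b; S → a; TA → a; X → b; S → TB X0; X0 → S S; S → TB X; X → TB X1; X1 → S S; X → TA X2; X2 → TB X3; X3 → TA TA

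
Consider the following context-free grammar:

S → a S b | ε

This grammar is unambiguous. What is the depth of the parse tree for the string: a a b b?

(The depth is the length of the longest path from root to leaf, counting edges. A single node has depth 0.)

3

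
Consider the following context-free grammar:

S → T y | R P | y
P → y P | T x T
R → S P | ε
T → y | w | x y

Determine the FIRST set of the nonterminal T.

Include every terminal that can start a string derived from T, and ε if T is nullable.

We compute FIRST(T) using the standard algorithm.
FIRST(P) = {w, x, y}
FIRST(R) = {w, x, y, ε}
FIRST(S) = {w, x, y}
FIRST(T) = {w, x, y}
Therefore, FIRST(T) = {w, x, y}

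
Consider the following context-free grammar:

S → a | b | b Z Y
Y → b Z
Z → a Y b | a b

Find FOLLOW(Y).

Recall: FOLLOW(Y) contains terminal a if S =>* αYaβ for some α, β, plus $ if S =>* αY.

We compute FOLLOW(Y) using the standard algorithm.
FOLLOW(S) starts with {$}.
FIRST(S) = {a, b}
FIRST(Y) = {b}
FIRST(Z) = {a}
FOLLOW(S) = {$}
FOLLOW(Y) = {$, b}
FOLLOW(Z) = {$, b}
Therefore, FOLLOW(Y) = {$, b}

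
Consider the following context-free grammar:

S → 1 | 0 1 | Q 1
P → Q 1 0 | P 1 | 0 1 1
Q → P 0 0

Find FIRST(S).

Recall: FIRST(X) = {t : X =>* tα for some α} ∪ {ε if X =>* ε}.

We compute FIRST(S) using the standard algorithm.
FIRST(P) = {0}
FIRST(Q) = {0}
FIRST(S) = {0, 1}
Therefore, FIRST(S) = {0, 1}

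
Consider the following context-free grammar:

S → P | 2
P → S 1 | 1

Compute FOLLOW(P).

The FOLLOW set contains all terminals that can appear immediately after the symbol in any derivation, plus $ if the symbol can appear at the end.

We compute FOLLOW(P) using the standard algorithm.
FOLLOW(S) starts with {$}.
FIRST(P) = {1, 2}
FIRST(S) = {1, 2}
FOLLOW(P) = {$, 1}
FOLLOW(S) = {$, 1}
Therefore, FOLLOW(P) = {$, 1}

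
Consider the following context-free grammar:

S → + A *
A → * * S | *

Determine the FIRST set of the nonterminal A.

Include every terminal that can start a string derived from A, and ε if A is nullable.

We compute FIRST(A) using the standard algorithm.
FIRST(A) = {*}
FIRST(S) = {+}
Therefore, FIRST(A) = {*}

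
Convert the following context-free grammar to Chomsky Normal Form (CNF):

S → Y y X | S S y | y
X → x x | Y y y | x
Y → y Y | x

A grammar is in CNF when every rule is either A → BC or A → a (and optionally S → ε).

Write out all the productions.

TY → y; S → y; TX → x; X → x; Y → x; S → Y X0; X0 → TY X; S → S X1; X1 → S TY; X → TX TX; X → Y X2; X2 → TY TY; Y → TY Y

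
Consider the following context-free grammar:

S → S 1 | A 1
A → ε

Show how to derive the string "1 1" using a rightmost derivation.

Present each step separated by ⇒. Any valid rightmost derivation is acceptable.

S ⇒ S 1 ⇒ A 1 1 ⇒ 1 1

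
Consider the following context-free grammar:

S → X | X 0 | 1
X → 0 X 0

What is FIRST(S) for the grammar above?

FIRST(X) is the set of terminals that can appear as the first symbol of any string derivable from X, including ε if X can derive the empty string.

We compute FIRST(S) using the standard algorithm.
FIRST(S) = {0, 1}
FIRST(X) = {0}
Therefore, FIRST(S) = {0, 1}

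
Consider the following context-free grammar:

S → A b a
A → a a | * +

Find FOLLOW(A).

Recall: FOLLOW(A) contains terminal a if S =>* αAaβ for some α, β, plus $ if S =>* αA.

We compute FOLLOW(A) using the standard algorithm.
FOLLOW(S) starts with {$}.
FIRST(A) = {*, a}
FIRST(S) = {*, a}
FOLLOW(A) = {b}
FOLLOW(S) = {$}
Therefore, FOLLOW(A) = {b}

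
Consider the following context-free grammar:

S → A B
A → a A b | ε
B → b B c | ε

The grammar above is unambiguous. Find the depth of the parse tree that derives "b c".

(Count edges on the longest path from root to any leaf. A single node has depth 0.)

3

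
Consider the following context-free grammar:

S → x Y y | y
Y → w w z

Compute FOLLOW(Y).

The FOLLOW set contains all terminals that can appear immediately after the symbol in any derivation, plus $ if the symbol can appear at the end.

We compute FOLLOW(Y) using the standard algorithm.
FOLLOW(S) starts with {$}.
FIRST(S) = {x, y}
FIRST(Y) = {w}
FOLLOW(S) = {$}
FOLLOW(Y) = {y}
Therefore, FOLLOW(Y) = {y}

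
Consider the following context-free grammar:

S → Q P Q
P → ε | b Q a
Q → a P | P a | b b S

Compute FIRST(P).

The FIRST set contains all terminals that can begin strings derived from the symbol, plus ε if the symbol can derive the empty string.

We compute FIRST(P) using the standard algorithm.
FIRST(P) = {b, ε}
FIRST(Q) = {a, b}
FIRST(S) = {a, b}
Therefore, FIRST(P) = {b, ε}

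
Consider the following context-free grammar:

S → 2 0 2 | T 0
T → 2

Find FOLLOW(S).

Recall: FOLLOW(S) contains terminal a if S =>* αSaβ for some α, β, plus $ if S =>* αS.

We compute FOLLOW(S) using the standard algorithm.
FOLLOW(S) starts with {$}.
FIRST(S) = {2}
FIRST(T) = {2}
FOLLOW(S) = {$}
FOLLOW(T) = {0}
Therefore, FOLLOW(S) = {$}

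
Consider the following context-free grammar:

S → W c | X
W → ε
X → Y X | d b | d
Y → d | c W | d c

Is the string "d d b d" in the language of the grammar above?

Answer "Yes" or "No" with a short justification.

No - no valid derivation exists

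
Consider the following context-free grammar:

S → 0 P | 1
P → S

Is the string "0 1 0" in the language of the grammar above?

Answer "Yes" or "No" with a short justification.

No - no valid derivation exists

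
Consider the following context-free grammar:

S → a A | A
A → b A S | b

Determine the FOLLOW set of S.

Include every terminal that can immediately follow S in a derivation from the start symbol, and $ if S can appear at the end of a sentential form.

We compute FOLLOW(S) using the standard algorithm.
FOLLOW(S) starts with {$}.
FIRST(A) = {b}
FIRST(S) = {a, b}
FOLLOW(A) = {$, a, b}
FOLLOW(S) = {$, a, b}
Therefore, FOLLOW(S) = {$, a, b}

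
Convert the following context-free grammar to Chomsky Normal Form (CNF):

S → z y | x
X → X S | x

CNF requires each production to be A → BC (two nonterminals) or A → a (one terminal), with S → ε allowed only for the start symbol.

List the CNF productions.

TZ → z; TY → y; S → x; X → x; S → TZ TY; X → X S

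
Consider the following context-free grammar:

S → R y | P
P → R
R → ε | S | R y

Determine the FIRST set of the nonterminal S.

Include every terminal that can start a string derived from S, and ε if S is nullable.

We compute FIRST(S) using the standard algorithm.
FIRST(P) = {y, ε}
FIRST(R) = {y, ε}
FIRST(S) = {y, ε}
Therefore, FIRST(S) = {y, ε}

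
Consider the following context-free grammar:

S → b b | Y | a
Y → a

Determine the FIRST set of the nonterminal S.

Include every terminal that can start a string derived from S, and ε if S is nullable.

We compute FIRST(S) using the standard algorithm.
FIRST(S) = {a, b}
FIRST(Y) = {a}
Therefore, FIRST(S) = {a, b}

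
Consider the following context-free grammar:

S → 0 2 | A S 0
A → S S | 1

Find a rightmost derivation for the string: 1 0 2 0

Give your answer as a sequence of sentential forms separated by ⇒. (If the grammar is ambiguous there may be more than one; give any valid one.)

S ⇒ A S 0 ⇒ A 0 2 0 ⇒ 1 0 2 0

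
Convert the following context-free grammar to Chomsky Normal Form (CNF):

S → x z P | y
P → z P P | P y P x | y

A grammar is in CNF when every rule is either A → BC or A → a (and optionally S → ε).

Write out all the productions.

TX → x; TZ → z; S → y; TY → y; P → y; S → TX X0; X0 → TZ P; P → TZ X1; X1 → P P; P → P X2; X2 → TY X3; X3 → P TX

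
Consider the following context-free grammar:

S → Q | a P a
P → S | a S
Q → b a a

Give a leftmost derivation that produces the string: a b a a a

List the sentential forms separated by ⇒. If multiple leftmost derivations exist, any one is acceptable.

S ⇒ a P a ⇒ a S a ⇒ a Q a ⇒ a b a a a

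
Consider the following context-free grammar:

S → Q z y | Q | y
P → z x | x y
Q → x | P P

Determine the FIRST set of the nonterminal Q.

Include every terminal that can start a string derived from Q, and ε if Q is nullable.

We compute FIRST(Q) using the standard algorithm.
FIRST(P) = {x, z}
FIRST(Q) = {x, z}
FIRST(S) = {x, y, z}
Therefore, FIRST(Q) = {x, z}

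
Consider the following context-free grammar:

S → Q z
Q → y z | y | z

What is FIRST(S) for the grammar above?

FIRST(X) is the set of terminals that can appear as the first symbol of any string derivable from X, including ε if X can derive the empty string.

We compute FIRST(S) using the standard algorithm.
FIRST(Q) = {y, z}
FIRST(S) = {y, z}
Therefore, FIRST(S) = {y, z}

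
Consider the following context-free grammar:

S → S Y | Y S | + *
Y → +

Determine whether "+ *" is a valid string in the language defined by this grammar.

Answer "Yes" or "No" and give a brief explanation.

Yes - a valid derivation exists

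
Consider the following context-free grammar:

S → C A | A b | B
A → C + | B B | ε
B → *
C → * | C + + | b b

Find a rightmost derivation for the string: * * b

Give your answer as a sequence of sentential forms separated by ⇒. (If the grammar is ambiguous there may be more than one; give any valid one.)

S ⇒ A b ⇒ B B b ⇒ B * b ⇒ * * b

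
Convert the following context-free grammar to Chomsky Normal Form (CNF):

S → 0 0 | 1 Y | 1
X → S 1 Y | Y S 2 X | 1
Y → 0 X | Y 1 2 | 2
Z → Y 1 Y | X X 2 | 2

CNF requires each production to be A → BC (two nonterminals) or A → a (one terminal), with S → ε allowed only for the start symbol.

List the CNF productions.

T0 → 0; T1 → 1; S → 1; T2 → 2; X → 1; Y → 2; Z → 2; S → T0 T0; S → T1 Y; X → S X0; X0 → T1 Y; X → Y X1; X1 → S X2; X2 → T2 X; Y → T0 X; Y → Y X3; X3 → T1 T2; Z → Y X4; X4 → T1 Y; Z → X X5; X5 → X T2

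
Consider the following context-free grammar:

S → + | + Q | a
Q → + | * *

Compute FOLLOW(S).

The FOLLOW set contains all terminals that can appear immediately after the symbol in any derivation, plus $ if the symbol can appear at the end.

We compute FOLLOW(S) using the standard algorithm.
FOLLOW(S) starts with {$}.
FIRST(Q) = {*, +}
FIRST(S) = {+, a}
FOLLOW(Q) = {$}
FOLLOW(S) = {$}
Therefore, FOLLOW(S) = {$}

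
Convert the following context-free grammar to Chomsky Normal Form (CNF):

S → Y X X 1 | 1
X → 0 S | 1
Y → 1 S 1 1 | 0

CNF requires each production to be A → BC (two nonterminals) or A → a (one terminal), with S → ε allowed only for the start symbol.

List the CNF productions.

T1 → 1; S → 1; T0 → 0; X → 1; Y → 0; S → Y X0; X0 → X X1; X1 → X T1; X → T0 S; Y → T1 X2; X2 → S X3; X3 → T1 T1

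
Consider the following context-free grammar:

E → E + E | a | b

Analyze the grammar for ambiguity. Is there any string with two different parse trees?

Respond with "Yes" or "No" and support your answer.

Yes - the string 'a + a + b + a + b + a' has two distinct parse trees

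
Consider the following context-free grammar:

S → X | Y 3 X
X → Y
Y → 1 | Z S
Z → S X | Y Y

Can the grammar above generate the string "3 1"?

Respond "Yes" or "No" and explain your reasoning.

No - no valid derivation exists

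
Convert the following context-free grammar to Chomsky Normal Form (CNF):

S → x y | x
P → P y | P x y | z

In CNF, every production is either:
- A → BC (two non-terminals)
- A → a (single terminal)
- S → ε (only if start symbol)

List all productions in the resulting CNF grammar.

TX → x; TY → y; S → x; P → z; S → TX TY; P → P TY; P → P X0; X0 → TX TY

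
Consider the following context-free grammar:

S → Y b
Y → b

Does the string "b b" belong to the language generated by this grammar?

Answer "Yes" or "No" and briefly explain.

Yes - a valid derivation exists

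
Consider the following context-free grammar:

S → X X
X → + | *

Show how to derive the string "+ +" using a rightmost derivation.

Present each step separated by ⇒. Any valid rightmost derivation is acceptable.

S ⇒ X X ⇒ X + ⇒ + +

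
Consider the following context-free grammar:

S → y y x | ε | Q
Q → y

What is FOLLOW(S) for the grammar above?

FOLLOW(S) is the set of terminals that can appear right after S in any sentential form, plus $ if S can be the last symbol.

We compute FOLLOW(S) using the standard algorithm.
FOLLOW(S) starts with {$}.
FIRST(Q) = {y}
FIRST(S) = {y, ε}
FOLLOW(Q) = {$}
FOLLOW(S) = {$}
Therefore, FOLLOW(S) = {$}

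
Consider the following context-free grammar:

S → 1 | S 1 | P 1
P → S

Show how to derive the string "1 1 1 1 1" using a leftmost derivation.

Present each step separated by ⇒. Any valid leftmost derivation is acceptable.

S ⇒ S 1 ⇒ P 1 1 ⇒ S 1 1 ⇒ S 1 1 1 ⇒ S 1 1 1 1 ⇒ 1 1 1 1 1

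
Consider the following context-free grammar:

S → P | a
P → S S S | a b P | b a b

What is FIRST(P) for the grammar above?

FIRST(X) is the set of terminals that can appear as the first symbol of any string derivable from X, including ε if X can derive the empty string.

We compute FIRST(P) using the standard algorithm.
FIRST(P) = {a, b}
FIRST(S) = {a, b}
Therefore, FIRST(P) = {a, b}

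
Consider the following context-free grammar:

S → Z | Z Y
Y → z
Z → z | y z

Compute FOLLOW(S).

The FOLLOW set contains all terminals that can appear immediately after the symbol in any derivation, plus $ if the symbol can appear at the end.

We compute FOLLOW(S) using the standard algorithm.
FOLLOW(S) starts with {$}.
FIRST(S) = {y, z}
FIRST(Y) = {z}
FIRST(Z) = {y, z}
FOLLOW(S) = {$}
FOLLOW(Y) = {$}
FOLLOW(Z) = {$, z}
Therefore, FOLLOW(S) = {$}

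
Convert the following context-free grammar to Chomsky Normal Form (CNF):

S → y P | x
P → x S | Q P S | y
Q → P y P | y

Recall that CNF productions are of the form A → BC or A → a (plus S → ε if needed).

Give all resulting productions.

TY → y; S → x; TX → x; P → y; Q → y; S → TY P; P → TX S; P → Q X0; X0 → P S; Q → P X1; X1 → TY P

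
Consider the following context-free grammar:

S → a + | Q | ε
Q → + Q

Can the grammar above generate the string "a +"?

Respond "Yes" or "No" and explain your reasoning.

Yes - a valid derivation exists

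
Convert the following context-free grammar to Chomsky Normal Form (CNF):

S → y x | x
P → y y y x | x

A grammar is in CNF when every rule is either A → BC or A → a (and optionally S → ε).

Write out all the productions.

TY → y; TX → x; S → x; P → x; S → TY TX; P → TY X0; X0 → TY X1; X1 → TY TX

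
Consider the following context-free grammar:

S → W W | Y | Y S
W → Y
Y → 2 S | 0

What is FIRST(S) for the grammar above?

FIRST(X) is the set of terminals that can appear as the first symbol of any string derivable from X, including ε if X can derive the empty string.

We compute FIRST(S) using the standard algorithm.
FIRST(S) = {0, 2}
FIRST(W) = {0, 2}
FIRST(Y) = {0, 2}
Therefore, FIRST(S) = {0, 2}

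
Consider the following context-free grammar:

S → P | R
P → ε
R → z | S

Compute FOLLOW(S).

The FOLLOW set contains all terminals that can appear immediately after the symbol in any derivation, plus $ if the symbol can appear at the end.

We compute FOLLOW(S) using the standard algorithm.
FOLLOW(S) starts with {$}.
FIRST(P) = {ε}
FIRST(R) = {z, ε}
FIRST(S) = {z, ε}
FOLLOW(P) = {$}
FOLLOW(R) = {$}
FOLLOW(S) = {$}
Therefore, FOLLOW(S) = {$}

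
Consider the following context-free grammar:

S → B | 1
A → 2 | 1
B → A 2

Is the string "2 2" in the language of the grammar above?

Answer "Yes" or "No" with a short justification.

Yes - a valid derivation exists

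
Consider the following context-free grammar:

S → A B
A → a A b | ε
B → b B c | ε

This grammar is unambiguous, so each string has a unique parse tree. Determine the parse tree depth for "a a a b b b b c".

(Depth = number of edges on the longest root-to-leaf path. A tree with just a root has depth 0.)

5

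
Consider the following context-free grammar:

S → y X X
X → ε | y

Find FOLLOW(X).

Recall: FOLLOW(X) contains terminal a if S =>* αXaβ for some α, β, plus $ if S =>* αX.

We compute FOLLOW(X) using the standard algorithm.
FOLLOW(S) starts with {$}.
FIRST(S) = {y}
FIRST(X) = {y, ε}
FOLLOW(S) = {$}
FOLLOW(X) = {$, y}
Therefore, FOLLOW(X) = {$, y}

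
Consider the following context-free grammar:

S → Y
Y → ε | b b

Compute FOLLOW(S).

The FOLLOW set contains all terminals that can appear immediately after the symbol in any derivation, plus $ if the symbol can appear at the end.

We compute FOLLOW(S) using the standard algorithm.
FOLLOW(S) starts with {$}.
FIRST(S) = {b, ε}
FIRST(Y) = {b, ε}
FOLLOW(S) = {$}
FOLLOW(Y) = {$}
Therefore, FOLLOW(S) = {$}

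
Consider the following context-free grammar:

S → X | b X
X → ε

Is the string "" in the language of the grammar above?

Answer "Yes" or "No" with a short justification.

Yes - a valid derivation exists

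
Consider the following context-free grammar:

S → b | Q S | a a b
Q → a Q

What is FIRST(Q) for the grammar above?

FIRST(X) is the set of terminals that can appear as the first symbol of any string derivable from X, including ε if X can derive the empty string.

We compute FIRST(Q) using the standard algorithm.
FIRST(Q) = {a}
FIRST(S) = {a, b}
Therefore, FIRST(Q) = {a}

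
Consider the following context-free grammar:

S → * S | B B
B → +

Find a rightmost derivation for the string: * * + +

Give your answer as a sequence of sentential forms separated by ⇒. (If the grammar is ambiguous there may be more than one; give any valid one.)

S ⇒ * S ⇒ * * S ⇒ * * B B ⇒ * * B + ⇒ * * + +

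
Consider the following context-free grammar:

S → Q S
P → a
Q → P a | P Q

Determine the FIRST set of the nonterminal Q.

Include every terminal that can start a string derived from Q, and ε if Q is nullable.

We compute FIRST(Q) using the standard algorithm.
FIRST(P) = {a}
FIRST(Q) = {a}
FIRST(S) = {a}
Therefore, FIRST(Q) = {a}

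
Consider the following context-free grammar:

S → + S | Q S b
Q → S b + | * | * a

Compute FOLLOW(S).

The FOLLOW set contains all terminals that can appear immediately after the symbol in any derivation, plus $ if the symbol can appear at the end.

We compute FOLLOW(S) using the standard algorithm.
FOLLOW(S) starts with {$}.
FIRST(Q) = {*, +}
FIRST(S) = {*, +}
FOLLOW(Q) = {*, +}
FOLLOW(S) = {$, b}
Therefore, FOLLOW(S) = {$, b}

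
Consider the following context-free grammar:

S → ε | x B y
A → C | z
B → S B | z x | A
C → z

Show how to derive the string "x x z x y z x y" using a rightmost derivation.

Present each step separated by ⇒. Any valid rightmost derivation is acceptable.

S ⇒ x B y ⇒ x S B y ⇒ x S z x y ⇒ x x B y z x y ⇒ x x z x y z x y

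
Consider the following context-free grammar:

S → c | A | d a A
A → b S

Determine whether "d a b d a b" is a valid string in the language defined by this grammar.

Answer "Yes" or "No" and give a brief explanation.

No - no valid derivation exists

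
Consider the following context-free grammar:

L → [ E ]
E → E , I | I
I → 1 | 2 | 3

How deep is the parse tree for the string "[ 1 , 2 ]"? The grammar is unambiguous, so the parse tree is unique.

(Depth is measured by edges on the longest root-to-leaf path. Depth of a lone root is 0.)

4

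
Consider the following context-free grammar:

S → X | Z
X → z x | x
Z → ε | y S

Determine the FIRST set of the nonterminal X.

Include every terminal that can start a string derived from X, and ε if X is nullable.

We compute FIRST(X) using the standard algorithm.
FIRST(S) = {x, y, z, ε}
FIRST(X) = {x, z}
FIRST(Z) = {y, ε}
Therefore, FIRST(X) = {x, z}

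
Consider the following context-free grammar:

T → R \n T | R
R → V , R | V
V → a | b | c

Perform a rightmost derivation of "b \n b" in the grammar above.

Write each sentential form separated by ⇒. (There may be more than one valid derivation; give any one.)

T ⇒ R \n T ⇒ R \n R ⇒ R \n V ⇒ R \n b ⇒ V \n b ⇒ b \n b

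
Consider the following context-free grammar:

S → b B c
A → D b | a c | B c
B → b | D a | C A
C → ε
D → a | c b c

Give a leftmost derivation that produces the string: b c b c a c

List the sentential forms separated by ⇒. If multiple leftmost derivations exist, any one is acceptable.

S ⇒ b B c ⇒ b D a c ⇒ b c b c a c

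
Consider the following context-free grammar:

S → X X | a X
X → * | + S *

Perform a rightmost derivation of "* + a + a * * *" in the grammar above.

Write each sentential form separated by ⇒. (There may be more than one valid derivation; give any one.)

S ⇒ X X ⇒ X + S * ⇒ X + a X * ⇒ X + a + S * * ⇒ X + a + a X * * ⇒ X + a + a * * * ⇒ * + a + a * * *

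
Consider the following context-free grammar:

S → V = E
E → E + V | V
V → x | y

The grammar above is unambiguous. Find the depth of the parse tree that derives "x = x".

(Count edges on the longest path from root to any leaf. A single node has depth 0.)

3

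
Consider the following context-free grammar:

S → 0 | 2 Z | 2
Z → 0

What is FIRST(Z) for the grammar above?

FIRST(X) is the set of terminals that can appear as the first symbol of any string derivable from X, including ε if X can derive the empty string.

We compute FIRST(Z) using the standard algorithm.
FIRST(S) = {0, 2}
FIRST(Z) = {0}
Therefore, FIRST(Z) = {0}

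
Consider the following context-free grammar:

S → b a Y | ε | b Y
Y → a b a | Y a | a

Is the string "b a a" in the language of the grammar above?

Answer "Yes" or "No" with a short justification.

Yes - a valid derivation exists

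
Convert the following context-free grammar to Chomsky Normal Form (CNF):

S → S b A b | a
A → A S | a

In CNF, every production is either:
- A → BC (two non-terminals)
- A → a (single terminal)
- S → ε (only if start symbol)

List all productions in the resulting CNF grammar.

TB → b; S → a; A → a; S → S X0; X0 → TB X1; X1 → A TB; A → A S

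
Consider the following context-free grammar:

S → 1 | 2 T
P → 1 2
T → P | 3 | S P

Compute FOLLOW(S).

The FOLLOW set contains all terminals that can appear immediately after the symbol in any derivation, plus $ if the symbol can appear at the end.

We compute FOLLOW(S) using the standard algorithm.
FOLLOW(S) starts with {$}.
FIRST(P) = {1}
FIRST(S) = {1, 2}
FIRST(T) = {1, 2, 3}
FOLLOW(P) = {$, 1}
FOLLOW(S) = {$, 1}
FOLLOW(T) = {$, 1}
Therefore, FOLLOW(S) = {$, 1}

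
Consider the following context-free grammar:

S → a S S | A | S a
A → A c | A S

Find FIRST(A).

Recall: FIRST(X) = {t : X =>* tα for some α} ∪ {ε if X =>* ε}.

We compute FIRST(A) using the standard algorithm.
FIRST(A) = {}
FIRST(S) = {a}
Therefore, FIRST(A) = {}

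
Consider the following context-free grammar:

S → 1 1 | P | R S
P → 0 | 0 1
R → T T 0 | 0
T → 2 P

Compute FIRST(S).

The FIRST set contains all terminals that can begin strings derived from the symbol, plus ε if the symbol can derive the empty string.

We compute FIRST(S) using the standard algorithm.
FIRST(P) = {0}
FIRST(R) = {0, 2}
FIRST(S) = {0, 1, 2}
FIRST(T) = {2}
Therefore, FIRST(S) = {0, 1, 2}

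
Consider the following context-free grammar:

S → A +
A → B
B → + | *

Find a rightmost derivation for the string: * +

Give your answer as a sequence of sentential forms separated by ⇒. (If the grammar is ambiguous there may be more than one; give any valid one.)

S ⇒ A + ⇒ B + ⇒ * +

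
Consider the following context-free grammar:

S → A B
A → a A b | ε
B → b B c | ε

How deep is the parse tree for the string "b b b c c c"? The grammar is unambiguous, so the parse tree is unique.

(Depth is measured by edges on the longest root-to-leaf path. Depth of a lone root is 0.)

5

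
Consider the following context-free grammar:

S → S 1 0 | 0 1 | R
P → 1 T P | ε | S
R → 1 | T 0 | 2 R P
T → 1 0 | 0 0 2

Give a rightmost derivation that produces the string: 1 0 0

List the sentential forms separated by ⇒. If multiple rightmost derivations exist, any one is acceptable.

S ⇒ R ⇒ T 0 ⇒ 1 0 0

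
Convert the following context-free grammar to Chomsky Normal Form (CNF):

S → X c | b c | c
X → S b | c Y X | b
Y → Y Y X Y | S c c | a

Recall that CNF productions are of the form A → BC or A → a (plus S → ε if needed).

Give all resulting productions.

TC → c; TB → b; S → c; X → b; Y → a; S → X TC; S → TB TC; X → S TB; X → TC X0; X0 → Y X; Y → Y X1; X1 → Y X2; X2 → X Y; Y → S X3; X3 → TC TC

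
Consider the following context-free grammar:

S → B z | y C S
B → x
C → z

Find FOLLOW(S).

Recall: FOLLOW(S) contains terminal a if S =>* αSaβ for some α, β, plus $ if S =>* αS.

We compute FOLLOW(S) using the standard algorithm.
FOLLOW(S) starts with {$}.
FIRST(B) = {x}
FIRST(C) = {z}
FIRST(S) = {x, y}
FOLLOW(B) = {z}
FOLLOW(C) = {x, y}
FOLLOW(S) = {$}
Therefore, FOLLOW(S) = {$}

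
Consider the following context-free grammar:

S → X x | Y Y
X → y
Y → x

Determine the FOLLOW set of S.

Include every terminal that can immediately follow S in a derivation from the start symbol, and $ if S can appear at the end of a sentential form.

We compute FOLLOW(S) using the standard algorithm.
FOLLOW(S) starts with {$}.
FIRST(S) = {x, y}
FIRST(X) = {y}
FIRST(Y) = {x}
FOLLOW(S) = {$}
FOLLOW(X) = {x}
FOLLOW(Y) = {$, x}
Therefore, FOLLOW(S) = {$}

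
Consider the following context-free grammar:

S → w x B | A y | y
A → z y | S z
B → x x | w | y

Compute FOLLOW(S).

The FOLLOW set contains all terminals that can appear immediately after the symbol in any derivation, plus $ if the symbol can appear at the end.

We compute FOLLOW(S) using the standard algorithm.
FOLLOW(S) starts with {$}.
FIRST(A) = {w, y, z}
FIRST(B) = {w, x, y}
FIRST(S) = {w, y, z}
FOLLOW(A) = {y}
FOLLOW(B) = {$, z}
FOLLOW(S) = {$, z}
Therefore, FOLLOW(S) = {$, z}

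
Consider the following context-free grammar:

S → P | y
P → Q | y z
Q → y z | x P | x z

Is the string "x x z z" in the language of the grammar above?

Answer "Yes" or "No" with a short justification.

No - no valid derivation exists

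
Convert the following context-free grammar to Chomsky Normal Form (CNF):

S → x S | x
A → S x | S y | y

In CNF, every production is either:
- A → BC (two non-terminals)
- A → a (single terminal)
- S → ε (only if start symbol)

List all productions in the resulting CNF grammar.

TX → x; S → x; TY → y; A → y; S → TX S; A → S TX; A → S TY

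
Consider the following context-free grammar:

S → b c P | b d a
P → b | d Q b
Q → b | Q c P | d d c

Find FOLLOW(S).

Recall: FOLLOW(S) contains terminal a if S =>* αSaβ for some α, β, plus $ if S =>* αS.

We compute FOLLOW(S) using the standard algorithm.
FOLLOW(S) starts with {$}.
FIRST(P) = {b, d}
FIRST(Q) = {b, d}
FIRST(S) = {b}
FOLLOW(P) = {$, b, c}
FOLLOW(Q) = {b, c}
FOLLOW(S) = {$}
Therefore, FOLLOW(S) = {$}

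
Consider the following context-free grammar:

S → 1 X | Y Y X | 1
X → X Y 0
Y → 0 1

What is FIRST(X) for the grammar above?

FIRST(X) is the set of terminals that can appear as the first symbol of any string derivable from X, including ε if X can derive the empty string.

We compute FIRST(X) using the standard algorithm.
FIRST(S) = {0, 1}
FIRST(X) = {}
FIRST(Y) = {0}
Therefore, FIRST(X) = {}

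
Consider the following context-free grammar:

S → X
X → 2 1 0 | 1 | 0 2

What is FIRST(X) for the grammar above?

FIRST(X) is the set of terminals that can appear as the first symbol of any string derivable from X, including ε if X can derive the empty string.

We compute FIRST(X) using the standard algorithm.
FIRST(S) = {0, 1, 2}
FIRST(X) = {0, 1, 2}
Therefore, FIRST(X) = {0, 1, 2}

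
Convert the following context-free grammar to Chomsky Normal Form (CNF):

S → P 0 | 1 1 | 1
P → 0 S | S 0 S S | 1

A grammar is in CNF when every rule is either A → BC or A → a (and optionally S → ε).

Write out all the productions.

T0 → 0; T1 → 1; S → 1; P → 1; S → P T0; S → T1 T1; P → T0 S; P → S X0; X0 → T0 X1; X1 → S S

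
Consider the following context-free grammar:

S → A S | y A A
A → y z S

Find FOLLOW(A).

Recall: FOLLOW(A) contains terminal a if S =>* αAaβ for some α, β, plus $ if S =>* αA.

We compute FOLLOW(A) using the standard algorithm.
FOLLOW(S) starts with {$}.
FIRST(A) = {y}
FIRST(S) = {y}
FOLLOW(A) = {$, y}
FOLLOW(S) = {$, y}
Therefore, FOLLOW(A) = {$, y}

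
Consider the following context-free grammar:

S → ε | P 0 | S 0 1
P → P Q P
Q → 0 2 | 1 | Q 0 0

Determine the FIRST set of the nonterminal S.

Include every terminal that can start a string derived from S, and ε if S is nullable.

We compute FIRST(S) using the standard algorithm.
FIRST(P) = {}
FIRST(Q) = {0, 1}
FIRST(S) = {0, ε}
Therefore, FIRST(S) = {0, ε}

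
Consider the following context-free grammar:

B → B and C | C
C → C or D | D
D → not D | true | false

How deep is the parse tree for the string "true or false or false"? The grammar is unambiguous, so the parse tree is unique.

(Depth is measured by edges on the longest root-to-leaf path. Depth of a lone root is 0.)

5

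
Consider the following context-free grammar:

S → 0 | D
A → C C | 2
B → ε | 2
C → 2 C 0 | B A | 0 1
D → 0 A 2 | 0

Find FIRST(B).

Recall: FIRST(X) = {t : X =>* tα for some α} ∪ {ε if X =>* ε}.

We compute FIRST(B) using the standard algorithm.
FIRST(A) = {0, 2}
FIRST(B) = {2, ε}
FIRST(C) = {0, 2}
FIRST(D) = {0}
FIRST(S) = {0}
Therefore, FIRST(B) = {2, ε}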